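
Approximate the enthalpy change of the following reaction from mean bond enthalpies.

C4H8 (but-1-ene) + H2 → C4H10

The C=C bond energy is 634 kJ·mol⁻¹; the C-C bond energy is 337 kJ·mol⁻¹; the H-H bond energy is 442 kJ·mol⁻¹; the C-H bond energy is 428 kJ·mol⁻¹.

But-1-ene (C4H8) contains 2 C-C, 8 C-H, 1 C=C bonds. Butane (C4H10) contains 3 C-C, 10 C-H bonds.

Bonds broken (reactants):
  C-C: 2 × 337 = 674
  C-H: 8 × 428 = 3424
  C=C: 1 × 634 = 634
  H-H: 1 × 442 = 442
  Σ(broken) = 5174 kJ
Bonds formed (products):
  C-C: 3 × 337 = 1011
  C-H: 10 × 428 = 4280
  Σ(formed) = 5291 kJ
ΔH = Σ(broken) − Σ(formed) = 5174 − 5291 = −117 kJ

ΔH ≈ −117 kJ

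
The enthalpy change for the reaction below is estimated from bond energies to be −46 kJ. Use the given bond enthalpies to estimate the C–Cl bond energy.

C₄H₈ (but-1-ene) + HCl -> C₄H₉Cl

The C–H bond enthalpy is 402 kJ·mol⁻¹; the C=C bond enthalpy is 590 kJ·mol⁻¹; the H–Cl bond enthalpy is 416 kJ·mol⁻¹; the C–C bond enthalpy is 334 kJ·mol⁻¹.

Let D be the C–Cl bond energy.
Σ(broken) = 2×334 + 8×402 + 1×590 + 1×416 = 4890
Σ(formed) = 3×334 + 1×D + 9×402 = 4620 + D
ΔH = Σ(broken) − Σ(formed) = (4890) − (4620 + D) = +270 − D
Setting this equal to −46 kJ gives D = 316 kJ/mol.

D(C–Cl) ≈ 316 kJ/mol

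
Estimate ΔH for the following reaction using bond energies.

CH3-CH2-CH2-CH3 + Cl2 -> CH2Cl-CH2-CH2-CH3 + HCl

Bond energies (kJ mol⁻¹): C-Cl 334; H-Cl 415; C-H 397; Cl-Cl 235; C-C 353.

Bonds broken (reactants):
  C-C: 3 × 353 = 1059
  C-H: 10 × 397 = 3970
  Cl-Cl: 1 × 235 = 235
  Σ(broken) = 5264 kJ
Bonds formed (products):
  C-C: 3 × 353 = 1059
  C-Cl: 1 × 334 = 334
  C-H: 9 × 397 = 3573
  H-Cl: 1 × 415 = 415
  Σ(formed) = 5381 kJ
ΔH = Σ(broken) − Σ(formed) = 5264 − 5381 = −117 kJ

ΔH ≈ −117 kJ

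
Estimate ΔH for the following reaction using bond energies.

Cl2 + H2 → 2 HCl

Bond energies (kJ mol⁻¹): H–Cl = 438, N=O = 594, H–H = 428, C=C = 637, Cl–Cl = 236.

ΔH ≈ −212 kJ

Bonds broken (reactants):
  Cl–Cl: 1 × 236 = 236
  H–H: 1 × 428 = 428
  Σ(broken) = 664 kJ
Bonds formed (products):
  H–Cl: 2 × 438 = 876
  Σ(formed) = 876 kJ
ΔH = Σ(broken) − Σ(formed) = 664 − 876 = −212 kJ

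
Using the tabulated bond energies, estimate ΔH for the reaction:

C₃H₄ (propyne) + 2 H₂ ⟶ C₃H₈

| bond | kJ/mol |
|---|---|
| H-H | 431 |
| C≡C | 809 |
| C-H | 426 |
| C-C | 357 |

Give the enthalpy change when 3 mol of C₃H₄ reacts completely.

Bonds broken (reactants):
  C≡C: 1 × 809 = 809
  C-C: 1 × 357 = 357
  C-H: 4 × 426 = 1704
  H-H: 2 × 431 = 862
  Σ(broken) = 3732 kJ
Bonds formed (products):
  C-C: 2 × 357 = 714
  C-H: 8 × 426 = 3408
  Σ(formed) = 4122 kJ
ΔH = Σ(broken) − Σ(formed) = 3732 − 4122 = −390 kJ
For 3× the reaction as written: 3 × (−390) = −1170 kJ

ΔH = −1170 kJ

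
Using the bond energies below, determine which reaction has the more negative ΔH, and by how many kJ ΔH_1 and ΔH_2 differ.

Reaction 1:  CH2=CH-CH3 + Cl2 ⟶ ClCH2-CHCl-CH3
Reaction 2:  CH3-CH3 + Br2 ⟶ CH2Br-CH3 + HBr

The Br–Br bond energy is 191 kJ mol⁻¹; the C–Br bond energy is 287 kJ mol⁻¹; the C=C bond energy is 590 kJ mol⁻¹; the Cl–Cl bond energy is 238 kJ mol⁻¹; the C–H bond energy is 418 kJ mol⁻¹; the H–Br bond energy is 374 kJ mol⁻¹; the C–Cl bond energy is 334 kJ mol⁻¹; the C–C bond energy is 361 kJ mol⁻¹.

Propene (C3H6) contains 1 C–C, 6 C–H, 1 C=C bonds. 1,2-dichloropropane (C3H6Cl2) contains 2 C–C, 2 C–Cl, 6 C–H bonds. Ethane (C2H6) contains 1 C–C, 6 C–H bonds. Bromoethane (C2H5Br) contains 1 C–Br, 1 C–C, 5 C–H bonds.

Reaction 1, by 149 kJ

Reaction 1:
  Bonds broken (reactants):
    C–C: 1 × 361 = 361
    C–H: 6 × 418 = 2508
    C=C: 1 × 590 = 590
    Cl–Cl: 1 × 238 = 238
    Σ(broken) = 3697 kJ
  Bonds formed (products):
    C–C: 2 × 361 = 722
    C–Cl: 2 × 334 = 668
    C–H: 6 × 418 = 2508
    Σ(formed) = 3898 kJ
  ΔH_1 = 3697 − 3898 = −201 kJ
Reaction 2:
  Bonds broken (reactants):
    Br–Br: 1 × 191 = 191
    C–C: 1 × 361 = 361
    C–H: 6 × 418 = 2508
    Σ(broken) = 3060 kJ
  Bonds formed (products):
    C–Br: 1 × 287 = 287
    C–C: 1 × 361 = 361
    C–H: 5 × 418 = 2090
    H–Br: 1 × 374 = 374
    Σ(formed) = 3112 kJ
  ΔH_2 = 3060 − 3112 = −52 kJ
ΔH_1 − ΔH_2 = −149 kJ, so reaction 1 has the more negative ΔH; |ΔH_1 − ΔH_2| = 149 kJ.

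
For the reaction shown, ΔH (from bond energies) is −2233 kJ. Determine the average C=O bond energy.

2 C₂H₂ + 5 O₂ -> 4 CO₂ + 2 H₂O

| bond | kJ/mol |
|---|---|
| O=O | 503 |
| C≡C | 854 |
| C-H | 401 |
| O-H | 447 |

D(C=O) ≈ 784 kJ/mol

Let D be the C=O bond energy.
Σ(broken) = 2×854 + 4×401 + 5×503 = 5827
Σ(formed) = 8×D + 4×447 = 1788 + 8D
ΔH = Σ(broken) − Σ(formed) = (5827) − (1788 + 8D) = +4039 − 8D
Setting this equal to −2233 kJ gives 8D = 6272, so D = 784 kJ/mol.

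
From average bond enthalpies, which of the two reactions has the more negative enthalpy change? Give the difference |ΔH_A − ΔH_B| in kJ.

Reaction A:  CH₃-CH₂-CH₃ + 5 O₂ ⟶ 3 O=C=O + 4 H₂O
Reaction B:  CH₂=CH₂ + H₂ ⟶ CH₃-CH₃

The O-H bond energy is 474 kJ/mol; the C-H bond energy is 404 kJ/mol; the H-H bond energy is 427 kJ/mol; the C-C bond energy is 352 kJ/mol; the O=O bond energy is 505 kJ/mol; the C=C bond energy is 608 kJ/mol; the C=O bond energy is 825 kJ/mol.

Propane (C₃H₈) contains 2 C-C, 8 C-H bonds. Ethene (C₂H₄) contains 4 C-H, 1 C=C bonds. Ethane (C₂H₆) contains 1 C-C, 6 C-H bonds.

Reaction A, by 2156 kJ

Reaction A:
  Bonds broken (reactants):
    C-C: 2 × 352 = 704
    C-H: 8 × 404 = 3232
    O=O: 5 × 505 = 2525
    Σ(broken) = 6461 kJ
  Bonds formed (products):
    C=O: 6 × 825 = 4950
    O-H: 8 × 474 = 3792
    Σ(formed) = 8742 kJ
  ΔH_A = 6461 − 8742 = −2281 kJ
Reaction B:
  Bonds broken (reactants):
    C-H: 4 × 404 = 1616
    C=C: 1 × 608 = 608
    H-H: 1 × 427 = 427
    Σ(broken) = 2651 kJ
  Bonds formed (products):
    C-C: 1 × 352 = 352
    C-H: 6 × 404 = 2424
    Σ(formed) = 2776 kJ
  ΔH_B = 2651 − 2776 = −125 kJ
ΔH_A − ΔH_B = −2156 kJ, so reaction A has the more negative ΔH; |ΔH_A − ΔH_B| = 2156 kJ.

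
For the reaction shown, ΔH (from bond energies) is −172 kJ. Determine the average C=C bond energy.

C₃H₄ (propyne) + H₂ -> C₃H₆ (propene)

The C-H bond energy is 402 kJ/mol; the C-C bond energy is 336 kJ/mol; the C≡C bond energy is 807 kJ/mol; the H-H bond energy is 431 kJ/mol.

D(C=C) ≈ 606 kJ/mol

Let D be the C=C bond energy.
Σ(broken) = 1×807 + 1×336 + 4×402 + 1×431 = 3182
Σ(formed) = 1×336 + 6×402 + 1×D = 2748 + D
ΔH = Σ(broken) − Σ(formed) = (3182) − (2748 + D) = +434 − D
Setting this equal to −172 kJ gives D = 606 kJ/mol.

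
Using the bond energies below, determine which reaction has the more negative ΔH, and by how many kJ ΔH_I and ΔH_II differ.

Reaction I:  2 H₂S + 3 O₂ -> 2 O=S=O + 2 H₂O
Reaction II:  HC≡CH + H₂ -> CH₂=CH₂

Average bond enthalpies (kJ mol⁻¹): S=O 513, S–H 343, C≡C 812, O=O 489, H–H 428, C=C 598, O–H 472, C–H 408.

Reaction I, by 927 kJ

Reaction I:
  Bonds broken (reactants):
    O=O: 3 × 489 = 1467
    S–H: 4 × 343 = 1372
    Σ(broken) = 2839 kJ
  Bonds formed (products):
    O–H: 4 × 472 = 1888
    S=O: 4 × 513 = 2052
    Σ(formed) = 3940 kJ
  ΔH_I = 2839 − 3940 = −1101 kJ
Reaction II:
  Bonds broken (reactants):
    C≡C: 1 × 812 = 812
    C–H: 2 × 408 = 816
    H–H: 1 × 428 = 428
    Σ(broken) = 2056 kJ
  Bonds formed (products):
    C–H: 4 × 408 = 1632
    C=C: 1 × 598 = 598
    Σ(formed) = 2230 kJ
  ΔH_II = 2056 − 2230 = −174 kJ
ΔH_I − ΔH_II = −927 kJ, so reaction I has the more negative ΔH; |ΔH_I − ΔH_II| = 927 kJ.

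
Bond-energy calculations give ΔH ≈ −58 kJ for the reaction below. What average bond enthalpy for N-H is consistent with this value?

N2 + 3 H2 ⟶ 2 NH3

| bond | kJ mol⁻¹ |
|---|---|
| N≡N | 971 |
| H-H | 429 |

D(N-H) ≈ 386 kJ/mol

Let D be the N-H bond energy.
Σ(broken) = 3×429 + 1×971 = 2258
Σ(formed) = 6×D = 6D
ΔH = Σ(broken) − Σ(formed) = (2258) − (6D) = +2258 − 6D
Setting this equal to −58 kJ gives 6D = 2316, so D = 386 kJ/mol.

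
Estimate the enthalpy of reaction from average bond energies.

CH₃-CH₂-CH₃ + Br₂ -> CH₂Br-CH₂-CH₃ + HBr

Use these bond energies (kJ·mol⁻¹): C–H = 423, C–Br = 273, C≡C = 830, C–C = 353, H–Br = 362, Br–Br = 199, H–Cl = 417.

Bonds broken (reactants):
  Br–Br: 1 × 199 = 199
  C–C: 2 × 353 = 706
  C–H: 8 × 423 = 3384
  Σ(broken) = 4289 kJ
Bonds formed (products):
  C–Br: 1 × 273 = 273
  C–C: 2 × 353 = 706
  C–H: 7 × 423 = 2961
  H–Br: 1 × 362 = 362
  Σ(formed) = 4302 kJ
ΔH = Σ(broken) − Σ(formed) = 4289 − 4302 = −13 kJ

ΔH ≈ −13 kJ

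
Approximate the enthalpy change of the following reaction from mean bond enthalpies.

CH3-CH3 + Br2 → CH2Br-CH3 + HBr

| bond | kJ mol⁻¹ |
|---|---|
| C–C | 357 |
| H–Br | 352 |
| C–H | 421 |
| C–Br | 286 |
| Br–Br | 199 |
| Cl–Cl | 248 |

Bonds broken (reactants):
  Br–Br: 1 × 199 = 199
  C–C: 1 × 357 = 357
  C–H: 6 × 421 = 2526
  Σ(broken) = 3082 kJ
Bonds formed (products):
  C–Br: 1 × 286 = 286
  C–C: 1 × 357 = 357
  C–H: 5 × 421 = 2105
  H–Br: 1 × 352 = 352
  Σ(formed) = 3100 kJ
ΔH = Σ(broken) − Σ(formed) = 3082 − 3100 = −18 kJ

ΔH ≈ −18 kJ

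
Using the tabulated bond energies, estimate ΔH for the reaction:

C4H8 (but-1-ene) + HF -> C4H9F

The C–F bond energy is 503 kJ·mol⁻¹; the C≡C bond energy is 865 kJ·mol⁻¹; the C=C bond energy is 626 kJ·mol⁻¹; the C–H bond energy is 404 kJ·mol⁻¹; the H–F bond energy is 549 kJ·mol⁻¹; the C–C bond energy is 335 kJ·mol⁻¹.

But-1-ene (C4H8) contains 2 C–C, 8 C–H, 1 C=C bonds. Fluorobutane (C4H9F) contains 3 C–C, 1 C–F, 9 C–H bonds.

ΔH ≈ −67 kJ

Bonds broken (reactants):
  C–C: 2 × 335 = 670
  C–H: 8 × 404 = 3232
  C=C: 1 × 626 = 626
  H–F: 1 × 549 = 549
  Σ(broken) = 5077 kJ
Bonds formed (products):
  C–C: 3 × 335 = 1005
  C–F: 1 × 503 = 503
  C–H: 9 × 404 = 3636
  Σ(formed) = 5144 kJ
ΔH = Σ(broken) − Σ(formed) = 5077 − 5144 = −67 kJ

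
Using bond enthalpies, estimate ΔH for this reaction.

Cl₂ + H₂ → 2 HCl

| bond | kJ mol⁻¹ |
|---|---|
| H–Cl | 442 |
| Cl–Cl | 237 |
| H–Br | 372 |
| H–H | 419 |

ΔH ≈ −228 kJ

Bonds broken (reactants):
  Cl–Cl: 1 × 237 = 237
  H–H: 1 × 419 = 419
  Σ(broken) = 656 kJ
Bonds formed (products):
  H–Cl: 2 × 442 = 884
  Σ(formed) = 884 kJ
ΔH = Σ(broken) − Σ(formed) = 656 − 884 = −228 kJ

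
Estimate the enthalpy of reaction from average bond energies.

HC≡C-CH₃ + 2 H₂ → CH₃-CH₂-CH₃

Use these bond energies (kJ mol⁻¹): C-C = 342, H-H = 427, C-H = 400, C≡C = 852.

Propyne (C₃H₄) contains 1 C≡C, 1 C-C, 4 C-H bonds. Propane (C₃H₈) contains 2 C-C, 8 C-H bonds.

Bonds broken (reactants):
  C≡C: 1 × 852 = 852
  C-C: 1 × 342 = 342
  C-H: 4 × 400 = 1600
  H-H: 2 × 427 = 854
  Σ(broken) = 3648 kJ
Bonds formed (products):
  C-C: 2 × 342 = 684
  C-H: 8 × 400 = 3200
  Σ(formed) = 3884 kJ
ΔH = Σ(broken) − Σ(formed) = 3648 − 3884 = −236 kJ

ΔH ≈ −236 kJ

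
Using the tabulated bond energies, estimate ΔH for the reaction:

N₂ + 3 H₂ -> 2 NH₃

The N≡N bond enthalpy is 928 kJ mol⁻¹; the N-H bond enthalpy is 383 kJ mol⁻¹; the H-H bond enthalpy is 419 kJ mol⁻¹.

Bonds broken (reactants):
  H-H: 3 × 419 = 1257
  N≡N: 1 × 928 = 928
  Σ(broken) = 2185 kJ
Bonds formed (products):
  N-H: 6 × 383 = 2298
  Σ(formed) = 2298 kJ
ΔH = Σ(broken) − Σ(formed) = 2185 − 2298 = −113 kJ

ΔH ≈ −113 kJ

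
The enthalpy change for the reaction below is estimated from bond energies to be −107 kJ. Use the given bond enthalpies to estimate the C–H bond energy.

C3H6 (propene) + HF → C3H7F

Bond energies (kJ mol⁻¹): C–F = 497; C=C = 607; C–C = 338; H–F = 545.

Let D be the C–H bond energy.
Σ(broken) = 1×338 + 6×D + 1×607 + 1×545 = 1490 + 6D
Σ(formed) = 2×338 + 1×497 + 7×D = 1173 + 7D
ΔH = Σ(broken) − Σ(formed) = (1490 + 6D) − (1173 + 7D) = +317 − D
Setting this equal to −107 kJ gives D = 424 kJ/mol.

D(C–H) ≈ 424 kJ/mol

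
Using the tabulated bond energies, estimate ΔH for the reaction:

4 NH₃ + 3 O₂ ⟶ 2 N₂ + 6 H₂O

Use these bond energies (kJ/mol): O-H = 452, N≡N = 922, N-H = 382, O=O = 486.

ΔH ≈ −1226 kJ

Bonds broken (reactants):
  N-H: 12 × 382 = 4584
  O=O: 3 × 486 = 1458
  Σ(broken) = 6042 kJ
Bonds formed (products):
  N≡N: 2 × 922 = 1844
  O-H: 12 × 452 = 5424
  Σ(formed) = 7268 kJ
ΔH = Σ(broken) − Σ(formed) = 6042 − 7268 = −1226 kJ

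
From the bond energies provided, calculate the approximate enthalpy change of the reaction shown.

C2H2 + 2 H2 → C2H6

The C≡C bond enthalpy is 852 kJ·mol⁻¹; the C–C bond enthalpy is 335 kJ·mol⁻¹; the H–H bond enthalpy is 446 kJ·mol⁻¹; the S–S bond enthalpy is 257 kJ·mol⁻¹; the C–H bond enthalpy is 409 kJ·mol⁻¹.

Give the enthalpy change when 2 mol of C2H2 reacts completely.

ΔH = −454 kJ

Bonds broken (reactants):
  C≡C: 1 × 852 = 852
  C–H: 2 × 409 = 818
  H–H: 2 × 446 = 892
  Σ(broken) = 2562 kJ
Bonds formed (products):
  C–C: 1 × 335 = 335
  C–H: 6 × 409 = 2454
  Σ(formed) = 2789 kJ
ΔH = Σ(broken) − Σ(formed) = 2562 − 2789 = −227 kJ
For 2× the reaction as written: 2 × (−227) = −454 kJ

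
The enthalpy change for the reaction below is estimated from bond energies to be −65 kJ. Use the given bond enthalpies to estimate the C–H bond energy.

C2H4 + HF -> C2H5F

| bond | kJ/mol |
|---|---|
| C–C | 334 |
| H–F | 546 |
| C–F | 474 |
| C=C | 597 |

D(C–H) ≈ 400 kJ/mol

Let D be the C–H bond energy.
Σ(broken) = 4×D + 1×597 + 1×546 = 1143 + 4D
Σ(formed) = 1×334 + 1×474 + 5×D = 808 + 5D
ΔH = Σ(broken) − Σ(formed) = (1143 + 4D) − (808 + 5D) = +335 − D
Setting this equal to −65 kJ gives D = 400 kJ/mol.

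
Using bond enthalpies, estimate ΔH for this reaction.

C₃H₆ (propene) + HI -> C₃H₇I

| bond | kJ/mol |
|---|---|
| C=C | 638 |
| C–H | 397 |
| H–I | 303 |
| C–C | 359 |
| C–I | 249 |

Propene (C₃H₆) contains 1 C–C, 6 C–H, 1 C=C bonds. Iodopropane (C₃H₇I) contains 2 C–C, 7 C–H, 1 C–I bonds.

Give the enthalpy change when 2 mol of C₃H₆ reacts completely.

Bonds broken (reactants):
  C–C: 1 × 359 = 359
  C–H: 6 × 397 = 2382
  C=C: 1 × 638 = 638
  H–I: 1 × 303 = 303
  Σ(broken) = 3682 kJ
Bonds formed (products):
  C–C: 2 × 359 = 718
  C–H: 7 × 397 = 2779
  C–I: 1 × 249 = 249
  Σ(formed) = 3746 kJ
ΔH = Σ(broken) − Σ(formed) = 3682 − 3746 = −64 kJ
For 2× the reaction as written: 2 × (−64) = −128 kJ

ΔH = −128 kJ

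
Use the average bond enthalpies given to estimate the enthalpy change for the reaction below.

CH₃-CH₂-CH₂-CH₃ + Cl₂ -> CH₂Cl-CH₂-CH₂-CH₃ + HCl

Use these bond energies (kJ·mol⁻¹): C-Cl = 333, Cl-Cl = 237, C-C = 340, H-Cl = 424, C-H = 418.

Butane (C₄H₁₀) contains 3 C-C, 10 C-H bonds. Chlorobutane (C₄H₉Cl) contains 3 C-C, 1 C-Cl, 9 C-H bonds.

ΔH ≈ −102 kJ

Bonds broken (reactants):
  C-C: 3 × 340 = 1020
  C-H: 10 × 418 = 4180
  Cl-Cl: 1 × 237 = 237
  Σ(broken) = 5437 kJ
Bonds formed (products):
  C-C: 3 × 340 = 1020
  C-Cl: 1 × 333 = 333
  C-H: 9 × 418 = 3762
  H-Cl: 1 × 424 = 424
  Σ(formed) = 5539 kJ
ΔH = Σ(broken) − Σ(formed) = 5437 − 5539 = −102 kJ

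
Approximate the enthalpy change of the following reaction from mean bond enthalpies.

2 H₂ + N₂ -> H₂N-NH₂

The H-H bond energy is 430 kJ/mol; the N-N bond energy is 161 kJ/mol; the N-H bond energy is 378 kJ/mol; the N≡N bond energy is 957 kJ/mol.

ΔH ≈ +144 kJ

Bonds broken (reactants):
  H-H: 2 × 430 = 860
  N≡N: 1 × 957 = 957
  Σ(broken) = 1817 kJ
Bonds formed (products):
  N-H: 4 × 378 = 1512
  N-N: 1 × 161 = 161
  Σ(formed) = 1673 kJ
ΔH = Σ(broken) − Σ(formed) = 1817 − 1673 = +144 kJ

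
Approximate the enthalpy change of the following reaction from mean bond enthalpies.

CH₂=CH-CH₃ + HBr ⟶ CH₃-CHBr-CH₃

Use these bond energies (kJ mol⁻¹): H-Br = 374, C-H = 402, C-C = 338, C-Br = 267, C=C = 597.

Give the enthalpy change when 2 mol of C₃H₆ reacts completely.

Bonds broken (reactants):
  C-C: 1 × 338 = 338
  C-H: 6 × 402 = 2412
  C=C: 1 × 597 = 597
  H-Br: 1 × 374 = 374
  Σ(broken) = 3721 kJ
Bonds formed (products):
  C-Br: 1 × 267 = 267
  C-C: 2 × 338 = 676
  C-H: 7 × 402 = 2814
  Σ(formed) = 3757 kJ
ΔH = Σ(broken) − Σ(formed) = 3721 − 3757 = −36 kJ
For 2× the reaction as written: 2 × (−36) = −72 kJ

ΔH = −72 kJ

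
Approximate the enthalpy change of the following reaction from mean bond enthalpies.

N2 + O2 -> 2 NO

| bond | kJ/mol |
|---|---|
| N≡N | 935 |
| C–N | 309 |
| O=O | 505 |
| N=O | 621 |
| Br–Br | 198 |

Bonds broken (reactants):
  N≡N: 1 × 935 = 935
  O=O: 1 × 505 = 505
  Σ(broken) = 1440 kJ
Bonds formed (products):
  N=O: 2 × 621 = 1242
  Σ(formed) = 1242 kJ
ΔH = Σ(broken) − Σ(formed) = 1440 − 1242 = +198 kJ

ΔH ≈ +198 kJ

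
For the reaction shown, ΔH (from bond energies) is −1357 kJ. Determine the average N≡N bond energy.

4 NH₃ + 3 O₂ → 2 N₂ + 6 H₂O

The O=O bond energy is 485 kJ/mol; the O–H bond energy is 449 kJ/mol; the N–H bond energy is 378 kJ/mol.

Let D be the N≡N bond energy.
Σ(broken) = 12×378 + 3×485 = 5991
Σ(formed) = 2×D + 12×449 = 5388 + 2D
ΔH = Σ(broken) − Σ(formed) = (5991) − (5388 + 2D) = +603 − 2D
Setting this equal to −1357 kJ gives 2D = 1960, so D = 980 kJ/mol.

D(N≡N) ≈ 980 kJ/mol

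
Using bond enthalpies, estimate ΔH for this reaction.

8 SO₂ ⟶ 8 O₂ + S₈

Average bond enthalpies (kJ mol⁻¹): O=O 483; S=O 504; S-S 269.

ΔH ≈ +2048 kJ

Bonds broken (reactants):
  S=O: 16 × 504 = 8064
  Σ(broken) = 8064 kJ
Bonds formed (products):
  O=O: 8 × 483 = 3864
  S-S: 8 × 269 = 2152
  Σ(formed) = 6016 kJ
ΔH = Σ(broken) − Σ(formed) = 8064 − 6016 = +2048 kJ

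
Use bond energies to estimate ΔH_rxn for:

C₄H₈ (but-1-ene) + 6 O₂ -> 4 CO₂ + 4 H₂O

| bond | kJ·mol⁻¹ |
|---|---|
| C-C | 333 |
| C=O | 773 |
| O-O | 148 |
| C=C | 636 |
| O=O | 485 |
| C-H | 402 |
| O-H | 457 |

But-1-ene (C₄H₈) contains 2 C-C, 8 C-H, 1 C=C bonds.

ΔH ≈ −2412 kJ

Bonds broken (reactants):
  C-C: 2 × 333 = 666
  C-H: 8 × 402 = 3216
  C=C: 1 × 636 = 636
  O=O: 6 × 485 = 2910
  Σ(broken) = 7428 kJ
Bonds formed (products):
  C=O: 8 × 773 = 6184
  O-H: 8 × 457 = 3656
  Σ(formed) = 9840 kJ
ΔH = Σ(broken) − Σ(formed) = 7428 − 9840 = −2412 kJ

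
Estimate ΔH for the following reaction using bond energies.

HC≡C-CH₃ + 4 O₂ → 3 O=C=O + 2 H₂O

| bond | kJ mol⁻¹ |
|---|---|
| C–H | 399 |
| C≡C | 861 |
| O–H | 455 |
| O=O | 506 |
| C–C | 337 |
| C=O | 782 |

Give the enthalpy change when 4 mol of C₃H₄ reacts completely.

Bonds broken (reactants):
  C≡C: 1 × 861 = 861
  C–C: 1 × 337 = 337
  C–H: 4 × 399 = 1596
  O=O: 4 × 506 = 2024
  Σ(broken) = 4818 kJ
Bonds formed (products):
  C=O: 6 × 782 = 4692
  O–H: 4 × 455 = 1820
  Σ(formed) = 6512 kJ
ΔH = Σ(broken) − Σ(formed) = 4818 − 6512 = −1694 kJ
For 4× the reaction as written: 4 × (−1694) = −6776 kJ

ΔH = −6776 kJ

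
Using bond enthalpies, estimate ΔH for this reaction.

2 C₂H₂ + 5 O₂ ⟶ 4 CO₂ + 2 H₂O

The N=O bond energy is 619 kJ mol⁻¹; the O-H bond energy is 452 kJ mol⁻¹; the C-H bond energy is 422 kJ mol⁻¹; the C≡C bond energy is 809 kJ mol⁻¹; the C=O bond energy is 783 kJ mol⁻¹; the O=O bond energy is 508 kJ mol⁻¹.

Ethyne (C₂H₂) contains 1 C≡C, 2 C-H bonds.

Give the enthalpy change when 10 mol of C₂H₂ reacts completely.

Bonds broken (reactants):
  C≡C: 2 × 809 = 1618
  C-H: 4 × 422 = 1688
  O=O: 5 × 508 = 2540
  Σ(broken) = 5846 kJ
Bonds formed (products):
  C=O: 8 × 783 = 6264
  O-H: 4 × 452 = 1808
  Σ(formed) = 8072 kJ
ΔH = Σ(broken) − Σ(formed) = 5846 − 8072 = −2226 kJ
For 5× the reaction as written: 5 × (−2226) = −11130 kJ

ΔH = −11130 kJ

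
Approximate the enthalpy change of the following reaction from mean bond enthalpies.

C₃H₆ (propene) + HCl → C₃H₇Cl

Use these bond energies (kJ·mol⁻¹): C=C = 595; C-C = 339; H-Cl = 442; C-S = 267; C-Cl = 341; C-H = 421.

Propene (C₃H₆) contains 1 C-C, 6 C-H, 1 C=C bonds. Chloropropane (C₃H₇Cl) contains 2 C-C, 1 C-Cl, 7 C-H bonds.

Bonds broken (reactants):
  C-C: 1 × 339 = 339
  C-H: 6 × 421 = 2526
  C=C: 1 × 595 = 595
  H-Cl: 1 × 442 = 442
  Σ(broken) = 3902 kJ
Bonds formed (products):
  C-C: 2 × 339 = 678
  C-Cl: 1 × 341 = 341
  C-H: 7 × 421 = 2947
  Σ(formed) = 3966 kJ
ΔH = Σ(broken) − Σ(formed) = 3902 − 3966 = −64 kJ

ΔH ≈ −64 kJ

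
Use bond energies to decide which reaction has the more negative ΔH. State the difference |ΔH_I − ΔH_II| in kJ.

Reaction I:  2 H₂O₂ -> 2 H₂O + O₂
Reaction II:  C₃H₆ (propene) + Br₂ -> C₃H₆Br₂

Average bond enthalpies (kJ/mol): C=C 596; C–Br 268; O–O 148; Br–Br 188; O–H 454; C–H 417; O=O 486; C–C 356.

Reaction I:
  Bonds broken (reactants):
    O–H: 4 × 454 = 1816
    O–O: 2 × 148 = 296
    Σ(broken) = 2112 kJ
  Bonds formed (products):
    O–H: 4 × 454 = 1816
    O=O: 1 × 486 = 486
    Σ(formed) = 2302 kJ
  ΔH_I = 2112 − 2302 = −190 kJ
Reaction II:
  Bonds broken (reactants):
    Br–Br: 1 × 188 = 188
    C–C: 1 × 356 = 356
    C–H: 6 × 417 = 2502
    C=C: 1 × 596 = 596
    Σ(broken) = 3642 kJ
  Bonds formed (products):
    C–Br: 2 × 268 = 536
    C–C: 2 × 356 = 712
    C–H: 6 × 417 = 2502
    Σ(formed) = 3750 kJ
  ΔH_II = 3642 − 3750 = −108 kJ
ΔH_I − ΔH_II = −82 kJ, so reaction I has the more negative ΔH; |ΔH_I − ΔH_II| = 82 kJ.

Reaction I, by 82 kJ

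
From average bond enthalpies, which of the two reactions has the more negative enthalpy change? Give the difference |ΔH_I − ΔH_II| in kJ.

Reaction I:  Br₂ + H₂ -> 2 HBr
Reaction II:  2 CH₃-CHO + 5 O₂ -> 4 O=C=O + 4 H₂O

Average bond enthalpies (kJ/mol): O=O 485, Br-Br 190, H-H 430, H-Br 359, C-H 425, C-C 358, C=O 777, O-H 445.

Reaction II, by 1583 kJ

Reaction I:
  Bonds broken (reactants):
    Br-Br: 1 × 190 = 190
    H-H: 1 × 430 = 430
    Σ(broken) = 620 kJ
  Bonds formed (products):
    H-Br: 2 × 359 = 718
    Σ(formed) = 718 kJ
  ΔH_I = 620 − 718 = −98 kJ
Reaction II:
  Bonds broken (reactants):
    C-C: 2 × 358 = 716
    C-H: 8 × 425 = 3400
    C=O: 2 × 777 = 1554
    O=O: 5 × 485 = 2425
    Σ(broken) = 8095 kJ
  Bonds formed (products):
    C=O: 8 × 777 = 6216
    O-H: 8 × 445 = 3560
    Σ(formed) = 9776 kJ
  ΔH_II = 8095 − 9776 = −1681 kJ
ΔH_I − ΔH_II = +1583 kJ, so reaction II has the more negative ΔH; |ΔH_I − ΔH_II| = 1583 kJ.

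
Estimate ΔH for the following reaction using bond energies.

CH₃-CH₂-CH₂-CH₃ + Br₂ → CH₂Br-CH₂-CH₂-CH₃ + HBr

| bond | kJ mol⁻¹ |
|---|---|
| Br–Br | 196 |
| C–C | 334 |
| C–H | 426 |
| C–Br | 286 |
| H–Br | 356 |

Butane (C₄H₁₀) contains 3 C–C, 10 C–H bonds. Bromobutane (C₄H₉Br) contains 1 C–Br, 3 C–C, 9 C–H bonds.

ΔH ≈ −20 kJ

Bonds broken (reactants):
  Br–Br: 1 × 196 = 196
  C–C: 3 × 334 = 1002
  C–H: 10 × 426 = 4260
  Σ(broken) = 5458 kJ
Bonds formed (products):
  C–Br: 1 × 286 = 286
  C–C: 3 × 334 = 1002
  C–H: 9 × 426 = 3834
  H–Br: 1 × 356 = 356
  Σ(formed) = 5478 kJ
ΔH = Σ(broken) − Σ(formed) = 5458 − 5478 = −20 kJ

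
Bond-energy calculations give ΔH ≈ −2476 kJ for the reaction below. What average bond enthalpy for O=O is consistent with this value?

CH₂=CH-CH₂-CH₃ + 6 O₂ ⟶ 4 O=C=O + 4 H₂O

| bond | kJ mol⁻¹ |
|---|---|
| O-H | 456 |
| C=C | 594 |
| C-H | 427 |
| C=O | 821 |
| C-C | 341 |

Let D be the O=O bond energy.
Σ(broken) = 2×341 + 8×427 + 1×594 + 6×D = 4692 + 6D
Σ(formed) = 8×821 + 8×456 = 10216
ΔH = Σ(broken) − Σ(formed) = (4692 + 6D) − (10216) = −5524 + 6D
Setting this equal to −2476 kJ gives 6D = 3048, so D = 508 kJ/mol.

D(O=O) ≈ 508 kJ/mol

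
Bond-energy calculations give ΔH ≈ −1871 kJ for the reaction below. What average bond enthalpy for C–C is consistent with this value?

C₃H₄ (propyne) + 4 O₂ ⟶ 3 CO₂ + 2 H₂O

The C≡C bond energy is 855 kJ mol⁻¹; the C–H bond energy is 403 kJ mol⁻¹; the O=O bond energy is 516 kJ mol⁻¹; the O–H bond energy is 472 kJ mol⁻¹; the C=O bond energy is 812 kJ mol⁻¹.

Let D be the C–C bond energy.
Σ(broken) = 1×855 + 1×D + 4×403 + 4×516 = 4531 + D
Σ(formed) = 6×812 + 4×472 = 6760
ΔH = Σ(broken) − Σ(formed) = (4531 + D) − (6760) = −2229 + D
Setting this equal to −1871 kJ gives D = 358 kJ/mol.

D(C–C) ≈ 358 kJ/mol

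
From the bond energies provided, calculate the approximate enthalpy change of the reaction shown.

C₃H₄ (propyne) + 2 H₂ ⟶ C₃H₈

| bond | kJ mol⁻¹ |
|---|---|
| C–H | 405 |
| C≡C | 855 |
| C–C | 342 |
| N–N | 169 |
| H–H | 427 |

Bonds broken (reactants):
  C≡C: 1 × 855 = 855
  C–C: 1 × 342 = 342
  C–H: 4 × 405 = 1620
  H–H: 2 × 427 = 854
  Σ(broken) = 3671 kJ
Bonds formed (products):
  C–C: 2 × 342 = 684
  C–H: 8 × 405 = 3240
  Σ(formed) = 3924 kJ
ΔH = Σ(broken) − Σ(formed) = 3671 − 3924 = −253 kJ

ΔH ≈ −253 kJ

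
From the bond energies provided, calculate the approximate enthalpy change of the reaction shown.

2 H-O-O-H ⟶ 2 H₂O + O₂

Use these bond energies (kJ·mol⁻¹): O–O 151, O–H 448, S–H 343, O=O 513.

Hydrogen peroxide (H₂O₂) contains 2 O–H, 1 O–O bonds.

Bonds broken (reactants):
  O–H: 4 × 448 = 1792
  O–O: 2 × 151 = 302
  Σ(broken) = 2094 kJ
Bonds formed (products):
  O–H: 4 × 448 = 1792
  O=O: 1 × 513 = 513
  Σ(formed) = 2305 kJ
ΔH = Σ(broken) − Σ(formed) = 2094 − 2305 = −211 kJ

ΔH ≈ −211 kJ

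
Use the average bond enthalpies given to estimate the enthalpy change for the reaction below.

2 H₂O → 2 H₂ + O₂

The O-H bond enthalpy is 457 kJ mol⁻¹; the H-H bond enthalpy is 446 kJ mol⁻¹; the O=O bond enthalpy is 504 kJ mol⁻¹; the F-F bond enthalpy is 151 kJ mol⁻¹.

Bonds broken (reactants):
  O-H: 4 × 457 = 1828
  Σ(broken) = 1828 kJ
Bonds formed (products):
  H-H: 2 × 446 = 892
  O=O: 1 × 504 = 504
  Σ(formed) = 1396 kJ
ΔH = Σ(broken) − Σ(formed) = 1828 − 1396 = +432 kJ

ΔH ≈ +432 kJ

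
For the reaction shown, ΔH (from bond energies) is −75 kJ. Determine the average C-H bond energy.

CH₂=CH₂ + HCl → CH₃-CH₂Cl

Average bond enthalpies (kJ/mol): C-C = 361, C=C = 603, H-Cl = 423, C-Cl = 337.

Let D be the C-H bond energy.
Σ(broken) = 4×D + 1×603 + 1×423 = 1026 + 4D
Σ(formed) = 1×361 + 1×337 + 5×D = 698 + 5D
ΔH = Σ(broken) − Σ(formed) = (1026 + 4D) − (698 + 5D) = +328 − D
Setting this equal to −75 kJ gives D = 403 kJ/mol.

D(C-H) ≈ 403 kJ/mol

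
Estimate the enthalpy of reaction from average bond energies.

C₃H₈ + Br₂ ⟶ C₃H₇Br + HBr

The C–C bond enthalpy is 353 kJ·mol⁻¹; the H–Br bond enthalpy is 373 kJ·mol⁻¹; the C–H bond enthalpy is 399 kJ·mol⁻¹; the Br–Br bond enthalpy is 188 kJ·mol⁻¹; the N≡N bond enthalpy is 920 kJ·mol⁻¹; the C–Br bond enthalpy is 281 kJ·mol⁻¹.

ΔH ≈ −67 kJ

Bonds broken (reactants):
  Br–Br: 1 × 188 = 188
  C–C: 2 × 353 = 706
  C–H: 8 × 399 = 3192
  Σ(broken) = 4086 kJ
Bonds formed (products):
  C–Br: 1 × 281 = 281
  C–C: 2 × 353 = 706
  C–H: 7 × 399 = 2793
  H–Br: 1 × 373 = 373
  Σ(formed) = 4153 kJ
ΔH = Σ(broken) − Σ(formed) = 4086 − 4153 = −67 kJ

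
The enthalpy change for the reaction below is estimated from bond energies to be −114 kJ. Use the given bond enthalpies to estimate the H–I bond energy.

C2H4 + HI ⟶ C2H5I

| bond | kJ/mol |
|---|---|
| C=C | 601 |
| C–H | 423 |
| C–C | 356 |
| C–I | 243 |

D(H–I) ≈ 307 kJ/mol

Let D be the H–I bond energy.
Σ(broken) = 4×423 + 1×601 + 1×D = 2293 + D
Σ(formed) = 1×356 + 5×423 + 1×243 = 2714
ΔH = Σ(broken) − Σ(formed) = (2293 + D) − (2714) = −421 + D
Setting this equal to −114 kJ gives D = 307 kJ/mol.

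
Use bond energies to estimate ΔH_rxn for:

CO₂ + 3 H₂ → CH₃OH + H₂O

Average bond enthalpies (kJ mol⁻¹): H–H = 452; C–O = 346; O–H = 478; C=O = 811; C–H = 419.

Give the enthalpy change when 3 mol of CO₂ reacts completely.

Bonds broken (reactants):
  C=O: 2 × 811 = 1622
  H–H: 3 × 452 = 1356
  Σ(broken) = 2978 kJ
Bonds formed (products):
  C–H: 3 × 419 = 1257
  C–O: 1 × 346 = 346
  O–H: 3 × 478 = 1434
  Σ(formed) = 3037 kJ
ΔH = Σ(broken) − Σ(formed) = 2978 − 3037 = −59 kJ
For 3× the reaction as written: 3 × (−59) = −177 kJ

ΔH = −177 kJ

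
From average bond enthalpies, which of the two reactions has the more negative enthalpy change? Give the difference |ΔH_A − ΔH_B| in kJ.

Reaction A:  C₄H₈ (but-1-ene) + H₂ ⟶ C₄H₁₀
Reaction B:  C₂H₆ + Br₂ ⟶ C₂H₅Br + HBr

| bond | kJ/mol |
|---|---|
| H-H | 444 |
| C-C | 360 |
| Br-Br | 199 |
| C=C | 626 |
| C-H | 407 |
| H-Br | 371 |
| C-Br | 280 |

Reaction A:
  Bonds broken (reactants):
    C-C: 2 × 360 = 720
    C-H: 8 × 407 = 3256
    C=C: 1 × 626 = 626
    H-H: 1 × 444 = 444
    Σ(broken) = 5046 kJ
  Bonds formed (products):
    C-C: 3 × 360 = 1080
    C-H: 10 × 407 = 4070
    Σ(formed) = 5150 kJ
  ΔH_A = 5046 − 5150 = −104 kJ
Reaction B:
  Bonds broken (reactants):
    Br-Br: 1 × 199 = 199
    C-C: 1 × 360 = 360
    C-H: 6 × 407 = 2442
    Σ(broken) = 3001 kJ
  Bonds formed (products):
    C-Br: 1 × 280 = 280
    C-C: 1 × 360 = 360
    C-H: 5 × 407 = 2035
    H-Br: 1 × 371 = 371
    Σ(formed) = 3046 kJ
  ΔH_B = 3001 − 3046 = −45 kJ
ΔH_A − ΔH_B = −59 kJ, so reaction A has the more negative ΔH; |ΔH_A − ΔH_B| = 59 kJ.

Reaction A, by 59 kJ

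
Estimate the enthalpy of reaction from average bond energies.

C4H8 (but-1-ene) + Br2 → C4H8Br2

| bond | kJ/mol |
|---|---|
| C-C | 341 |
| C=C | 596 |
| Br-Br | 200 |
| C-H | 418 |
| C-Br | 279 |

ΔH ≈ −103 kJ

Bonds broken (reactants):
  Br-Br: 1 × 200 = 200
  C-C: 2 × 341 = 682
  C-H: 8 × 418 = 3344
  C=C: 1 × 596 = 596
  Σ(broken) = 4822 kJ
Bonds formed (products):
  C-Br: 2 × 279 = 558
  C-C: 3 × 341 = 1023
  C-H: 8 × 418 = 3344
  Σ(formed) = 4925 kJ
ΔH = Σ(broken) − Σ(formed) = 4822 − 4925 = −103 kJ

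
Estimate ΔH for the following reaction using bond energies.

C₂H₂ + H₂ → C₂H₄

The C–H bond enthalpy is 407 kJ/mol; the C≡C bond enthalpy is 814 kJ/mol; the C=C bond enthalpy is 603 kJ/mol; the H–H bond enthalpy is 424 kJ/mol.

ΔH ≈ −179 kJ

Bonds broken (reactants):
  C≡C: 1 × 814 = 814
  C–H: 2 × 407 = 814
  H–H: 1 × 424 = 424
  Σ(broken) = 2052 kJ
Bonds formed (products):
  C–H: 4 × 407 = 1628
  C=C: 1 × 603 = 603
  Σ(formed) = 2231 kJ
ΔH = Σ(broken) − Σ(formed) = 2052 − 2231 = −179 kJ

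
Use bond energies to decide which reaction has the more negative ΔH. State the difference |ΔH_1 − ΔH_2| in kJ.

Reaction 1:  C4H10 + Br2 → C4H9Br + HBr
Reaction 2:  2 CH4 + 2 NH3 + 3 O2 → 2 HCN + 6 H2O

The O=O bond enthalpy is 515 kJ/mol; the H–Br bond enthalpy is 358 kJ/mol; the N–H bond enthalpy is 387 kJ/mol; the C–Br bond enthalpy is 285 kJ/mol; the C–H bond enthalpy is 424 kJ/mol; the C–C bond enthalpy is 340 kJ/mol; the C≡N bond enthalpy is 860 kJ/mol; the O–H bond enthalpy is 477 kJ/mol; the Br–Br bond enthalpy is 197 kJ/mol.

Reaction 1:
  Bonds broken (reactants):
    Br–Br: 1 × 197 = 197
    C–C: 3 × 340 = 1020
    C–H: 10 × 424 = 4240
    Σ(broken) = 5457 kJ
  Bonds formed (products):
    C–Br: 1 × 285 = 285
    C–C: 3 × 340 = 1020
    C–H: 9 × 424 = 3816
    H–Br: 1 × 358 = 358
    Σ(formed) = 5479 kJ
  ΔH_1 = 5457 − 5479 = −22 kJ
Reaction 2:
  Bonds broken (reactants):
    C–H: 8 × 424 = 3392
    N–H: 6 × 387 = 2322
    O=O: 3 × 515 = 1545
    Σ(broken) = 7259 kJ
  Bonds formed (products):
    C≡N: 2 × 860 = 1720
    C–H: 2 × 424 = 848
    O–H: 12 × 477 = 5724
    Σ(formed) = 8292 kJ
  ΔH_2 = 7259 − 8292 = −1033 kJ
ΔH_1 − ΔH_2 = +1011 kJ, so reaction 2 has the more negative ΔH; |ΔH_1 − ΔH_2| = 1011 kJ.

Reaction 2, by 1011 kJ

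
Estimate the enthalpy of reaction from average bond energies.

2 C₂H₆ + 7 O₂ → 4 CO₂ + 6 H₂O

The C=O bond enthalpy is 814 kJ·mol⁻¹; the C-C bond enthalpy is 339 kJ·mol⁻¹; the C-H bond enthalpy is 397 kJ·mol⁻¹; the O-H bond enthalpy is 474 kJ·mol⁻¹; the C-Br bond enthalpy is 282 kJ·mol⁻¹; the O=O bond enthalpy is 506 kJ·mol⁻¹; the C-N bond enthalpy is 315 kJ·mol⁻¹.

Bonds broken (reactants):
  C-C: 2 × 339 = 678
  C-H: 12 × 397 = 4764
  O=O: 7 × 506 = 3542
  Σ(broken) = 8984 kJ
Bonds formed (products):
  C=O: 8 × 814 = 6512
  O-H: 12 × 474 = 5688
  Σ(formed) = 12200 kJ
ΔH = Σ(broken) − Σ(formed) = 8984 − 12200 = −3216 kJ

ΔH ≈ −3216 kJ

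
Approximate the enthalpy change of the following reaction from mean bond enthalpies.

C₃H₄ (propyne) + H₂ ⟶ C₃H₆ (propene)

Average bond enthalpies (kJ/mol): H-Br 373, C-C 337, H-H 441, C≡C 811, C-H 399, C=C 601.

ΔH ≈ −147 kJ

Bonds broken (reactants):
  C≡C: 1 × 811 = 811
  C-C: 1 × 337 = 337
  C-H: 4 × 399 = 1596
  H-H: 1 × 441 = 441
  Σ(broken) = 3185 kJ
Bonds formed (products):
  C-C: 1 × 337 = 337
  C-H: 6 × 399 = 2394
  C=C: 1 × 601 = 601
  Σ(formed) = 3332 kJ
ΔH = Σ(broken) − Σ(formed) = 3185 − 3332 = −147 kJ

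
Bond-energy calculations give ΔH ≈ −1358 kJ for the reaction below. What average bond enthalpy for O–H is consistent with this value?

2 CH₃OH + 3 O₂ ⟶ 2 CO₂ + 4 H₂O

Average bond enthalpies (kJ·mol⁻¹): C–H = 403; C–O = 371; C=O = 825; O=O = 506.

Let D be the O–H bond energy.
Σ(broken) = 6×403 + 2×371 + 2×D + 3×506 = 4678 + 2D
Σ(formed) = 4×825 + 8×D = 3300 + 8D
ΔH = Σ(broken) − Σ(formed) = (4678 + 2D) − (3300 + 8D) = +1378 − 6D
Setting this equal to −1358 kJ gives 6D = 2736, so D = 456 kJ/mol.

D(O–H) ≈ 456 kJ/mol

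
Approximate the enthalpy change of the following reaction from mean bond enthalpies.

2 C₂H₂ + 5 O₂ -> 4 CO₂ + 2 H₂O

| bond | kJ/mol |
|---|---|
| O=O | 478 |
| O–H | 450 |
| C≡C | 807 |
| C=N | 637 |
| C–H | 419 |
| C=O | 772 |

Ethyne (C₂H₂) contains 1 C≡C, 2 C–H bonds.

ΔH ≈ −2296 kJ

Bonds broken (reactants):
  C≡C: 2 × 807 = 1614
  C–H: 4 × 419 = 1676
  O=O: 5 × 478 = 2390
  Σ(broken) = 5680 kJ
Bonds formed (products):
  C=O: 8 × 772 = 6176
  O–H: 4 × 450 = 1800
  Σ(formed) = 7976 kJ
ΔH = Σ(broken) − Σ(formed) = 5680 − 7976 = −2296 kJ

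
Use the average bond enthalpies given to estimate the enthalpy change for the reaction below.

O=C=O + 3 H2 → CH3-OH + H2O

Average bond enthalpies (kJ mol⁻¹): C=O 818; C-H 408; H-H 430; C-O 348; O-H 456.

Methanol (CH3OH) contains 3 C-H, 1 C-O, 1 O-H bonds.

Bonds broken (reactants):
  C=O: 2 × 818 = 1636
  H-H: 3 × 430 = 1290
  Σ(broken) = 2926 kJ
Bonds formed (products):
  C-H: 3 × 408 = 1224
  C-O: 1 × 348 = 348
  O-H: 3 × 456 = 1368
  Σ(formed) = 2940 kJ
ΔH = Σ(broken) − Σ(formed) = 2926 − 2940 = −14 kJ

ΔH ≈ −14 kJ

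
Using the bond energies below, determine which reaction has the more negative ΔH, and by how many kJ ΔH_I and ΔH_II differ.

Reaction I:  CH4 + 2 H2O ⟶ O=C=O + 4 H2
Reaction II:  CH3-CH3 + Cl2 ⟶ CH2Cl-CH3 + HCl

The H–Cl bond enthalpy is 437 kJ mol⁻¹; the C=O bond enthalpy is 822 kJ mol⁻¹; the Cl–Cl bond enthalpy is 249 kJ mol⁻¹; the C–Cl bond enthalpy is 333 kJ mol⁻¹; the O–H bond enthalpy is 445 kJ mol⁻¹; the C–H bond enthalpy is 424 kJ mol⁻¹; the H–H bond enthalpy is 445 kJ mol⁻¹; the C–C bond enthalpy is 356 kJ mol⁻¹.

Reaction II, by 149 kJ

Reaction I:
  Bonds broken (reactants):
    C–H: 4 × 424 = 1696
    O–H: 4 × 445 = 1780
    Σ(broken) = 3476 kJ
  Bonds formed (products):
    C=O: 2 × 822 = 1644
    H–H: 4 × 445 = 1780
    Σ(formed) = 3424 kJ
  ΔH_I = 3476 − 3424 = +52 kJ
Reaction II:
  Bonds broken (reactants):
    C–C: 1 × 356 = 356
    C–H: 6 × 424 = 2544
    Cl–Cl: 1 × 249 = 249
    Σ(broken) = 3149 kJ
  Bonds formed (products):
    C–C: 1 × 356 = 356
    C–Cl: 1 × 333 = 333
    C–H: 5 × 424 = 2120
    H–Cl: 1 × 437 = 437
    Σ(formed) = 3246 kJ
  ΔH_II = 3149 − 3246 = −97 kJ
ΔH_I − ΔH_II = +149 kJ, so reaction II has the more negative ΔH; |ΔH_I − ΔH_II| = 149 kJ.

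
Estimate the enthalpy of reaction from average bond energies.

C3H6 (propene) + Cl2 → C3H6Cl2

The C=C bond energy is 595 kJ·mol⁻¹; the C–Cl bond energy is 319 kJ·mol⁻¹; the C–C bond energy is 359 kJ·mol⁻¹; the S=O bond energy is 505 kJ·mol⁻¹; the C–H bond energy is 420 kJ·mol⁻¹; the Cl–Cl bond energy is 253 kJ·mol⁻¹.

ΔH ≈ −149 kJ

Bonds broken (reactants):
  C–C: 1 × 359 = 359
  C–H: 6 × 420 = 2520
  C=C: 1 × 595 = 595
  Cl–Cl: 1 × 253 = 253
  Σ(broken) = 3727 kJ
Bonds formed (products):
  C–C: 2 × 359 = 718
  C–Cl: 2 × 319 = 638
  C–H: 6 × 420 = 2520
  Σ(formed) = 3876 kJ
ΔH = Σ(broken) − Σ(formed) = 3727 − 3876 = −149 kJ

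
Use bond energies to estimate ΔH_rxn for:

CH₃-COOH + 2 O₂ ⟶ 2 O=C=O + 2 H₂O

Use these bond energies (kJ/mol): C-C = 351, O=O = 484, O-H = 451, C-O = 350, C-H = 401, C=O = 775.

Bonds broken (reactants):
  C-C: 1 × 351 = 351
  C-H: 3 × 401 = 1203
  C-O: 1 × 350 = 350
  C=O: 1 × 775 = 775
  O-H: 1 × 451 = 451
  O=O: 2 × 484 = 968
  Σ(broken) = 4098 kJ
Bonds formed (products):
  C=O: 4 × 775 = 3100
  O-H: 4 × 451 = 1804
  Σ(formed) = 4904 kJ
ΔH = Σ(broken) − Σ(formed) = 4098 − 4904 = −806 kJ

ΔH ≈ −806 kJ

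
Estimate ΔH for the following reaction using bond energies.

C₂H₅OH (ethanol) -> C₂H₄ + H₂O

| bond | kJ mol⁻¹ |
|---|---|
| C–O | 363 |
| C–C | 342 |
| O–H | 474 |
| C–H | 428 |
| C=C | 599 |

ΔH ≈ +60 kJ

Bonds broken (reactants):
  C–C: 1 × 342 = 342
  C–H: 5 × 428 = 2140
  C–O: 1 × 363 = 363
  O–H: 1 × 474 = 474
  Σ(broken) = 3319 kJ
Bonds formed (products):
  C–H: 4 × 428 = 1712
  C=C: 1 × 599 = 599
  O–H: 2 × 474 = 948
  Σ(formed) = 3259 kJ
ΔH = Σ(broken) − Σ(formed) = 3319 − 3259 = +60 kJ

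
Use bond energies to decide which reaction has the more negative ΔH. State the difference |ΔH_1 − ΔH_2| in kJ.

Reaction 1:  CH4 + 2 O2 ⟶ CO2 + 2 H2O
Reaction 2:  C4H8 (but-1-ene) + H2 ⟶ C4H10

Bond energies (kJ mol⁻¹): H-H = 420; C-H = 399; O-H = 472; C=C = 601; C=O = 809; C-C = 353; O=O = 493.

Reaction 1, by 794 kJ

Reaction 1:
  Bonds broken (reactants):
    C-H: 4 × 399 = 1596
    O=O: 2 × 493 = 986
    Σ(broken) = 2582 kJ
  Bonds formed (products):
    C=O: 2 × 809 = 1618
    O-H: 4 × 472 = 1888
    Σ(formed) = 3506 kJ
  ΔH_1 = 2582 − 3506 = −924 kJ
Reaction 2:
  Bonds broken (reactants):
    C-C: 2 × 353 = 706
    C-H: 8 × 399 = 3192
    C=C: 1 × 601 = 601
    H-H: 1 × 420 = 420
    Σ(broken) = 4919 kJ
  Bonds formed (products):
    C-C: 3 × 353 = 1059
    C-H: 10 × 399 = 3990
    Σ(formed) = 5049 kJ
  ΔH_2 = 4919 − 5049 = −130 kJ
ΔH_1 − ΔH_2 = −794 kJ, so reaction 1 has the more negative ΔH; |ΔH_1 − ΔH_2| = 794 kJ.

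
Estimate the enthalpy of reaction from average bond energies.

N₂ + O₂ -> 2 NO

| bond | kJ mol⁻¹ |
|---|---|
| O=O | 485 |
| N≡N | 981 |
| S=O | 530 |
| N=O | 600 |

ΔH ≈ +266 kJ

Bonds broken (reactants):
  N≡N: 1 × 981 = 981
  O=O: 1 × 485 = 485
  Σ(broken) = 1466 kJ
Bonds formed (products):
  N=O: 2 × 600 = 1200
  Σ(formed) = 1200 kJ
ΔH = Σ(broken) − Σ(formed) = 1466 − 1200 = +266 kJ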